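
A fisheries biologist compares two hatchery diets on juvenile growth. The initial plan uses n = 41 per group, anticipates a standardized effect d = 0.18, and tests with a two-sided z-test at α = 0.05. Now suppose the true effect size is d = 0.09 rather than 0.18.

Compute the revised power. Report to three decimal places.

With d = 0.09: δ = d·√(n/2) = 0.09 × √(41/2) = 0.4075. Critical value z_{0.025} = 1.960.
Revised power = Φ(δ − 1.960) + Φ(−δ − 1.960) = Φ(-1.552) + Φ(-2.367) = 0.0603 + 0.0090 = 0.0692.

Power ≈ 0.069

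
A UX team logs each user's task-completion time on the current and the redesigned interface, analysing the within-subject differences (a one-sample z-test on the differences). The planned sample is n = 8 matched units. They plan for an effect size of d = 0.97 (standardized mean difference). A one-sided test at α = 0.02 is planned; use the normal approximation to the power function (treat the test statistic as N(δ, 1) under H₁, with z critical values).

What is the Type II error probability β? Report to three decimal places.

β ≈ 0.245

Noncentrality parameter: δ = d·√n = 0.97 × √8 = 2.7436
Critical value for a one-sided test at α = 0.02: z_α = 2.054.
Power = P(Z > 2.054 − δ) = Φ(0.690) = 0.7548.
Type II error: β = 1 − power = 1 − 0.7548 = 0.2452.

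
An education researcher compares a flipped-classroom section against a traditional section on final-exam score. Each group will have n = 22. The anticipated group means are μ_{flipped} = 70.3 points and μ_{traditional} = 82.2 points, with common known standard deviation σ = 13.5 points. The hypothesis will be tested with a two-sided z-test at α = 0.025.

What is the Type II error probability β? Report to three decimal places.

β ≈ 0.248

Standardized effect: d = |μ_{flipped} − μ_{traditional}| / σ = |70.3 − 82.2| / 13.5 = 0.8815
Noncentrality parameter: δ = d·√(n/2) = 0.8815 × √(22/2) = 2.9235
Critical value for a two-sided test at α = 0.025: z_{α/2} = 2.241.
Power = Φ(δ − 2.241) + Φ(−δ − 2.241) = Φ(0.682) + Φ(-5.165) = 0.7524 + 0.0000 = 0.7524.
Type II error: β = 1 − power = 1 − 0.7524 = 0.2476.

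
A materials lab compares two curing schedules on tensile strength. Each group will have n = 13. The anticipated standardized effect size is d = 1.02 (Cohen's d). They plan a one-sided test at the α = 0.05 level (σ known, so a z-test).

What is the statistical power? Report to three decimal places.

Power ≈ 0.830

Noncentrality parameter: δ = d·√(n/2) = 1.02 × √(13/2) = 2.6005
Critical value for a one-sided test at α = 0.05: z_α = 1.645.
Power = Φ(δ − 1.645) = Φ(0.956) = 0.8304.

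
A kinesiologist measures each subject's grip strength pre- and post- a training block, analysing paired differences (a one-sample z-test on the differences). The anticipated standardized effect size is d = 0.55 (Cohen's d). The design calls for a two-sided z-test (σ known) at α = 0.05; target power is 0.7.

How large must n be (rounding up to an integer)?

For power 0.7 need Φ(δ − z_{0.025}) = 0.7, so δ = z_{0.025} + z_{0.30} = 1.960 + 0.524 = 2.484.
(Ignoring the negligible lower-tail rejection probability gives the usual closed-form inversion.)
δ = d·√n ⇒ n = (δ/d)² = (2.484 / 0.55)² = 20.40.
Rounding up, n = 21.

n = 21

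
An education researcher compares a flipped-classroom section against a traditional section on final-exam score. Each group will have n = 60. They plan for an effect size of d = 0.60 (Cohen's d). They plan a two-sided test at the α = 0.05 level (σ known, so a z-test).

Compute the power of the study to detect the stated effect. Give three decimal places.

Power ≈ 0.908

Noncentrality parameter: δ = d·√(n/2) = 0.60 × √(60/2) = 3.2863
Critical value for a two-sided test at α = 0.05: z_{α/2} = 1.960.
Power = Φ(δ − 1.960) + Φ(−δ − 1.960) = Φ(1.326) + Φ(-5.246) = 0.9076 + 0.0000 = 0.9076.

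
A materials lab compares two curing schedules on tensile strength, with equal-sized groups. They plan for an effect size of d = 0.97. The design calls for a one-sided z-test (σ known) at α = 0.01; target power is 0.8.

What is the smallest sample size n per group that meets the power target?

n = 22 per group

Set Φ(δ − 2.326) = 0.8; then δ − 2.326 = Φ⁻¹(0.8) = 0.842, giving δ = 3.168.
δ = d·√(n/2) ⇒ n = 2(δ/d)² = 2 × (3.168 / 0.97)² = 21.33.
Rounding up, n = 22 per group.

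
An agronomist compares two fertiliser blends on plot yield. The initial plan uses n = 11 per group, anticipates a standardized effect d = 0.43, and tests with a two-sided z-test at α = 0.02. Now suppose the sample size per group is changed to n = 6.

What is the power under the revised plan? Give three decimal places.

Power ≈ 0.058

With n = 6 per group: δ = d·√(n/2) = 0.43 × √(6/2) = 0.7448. Critical value z_{0.01} = 2.326.
Revised power = Φ(δ − 2.326) + Φ(−δ − 2.326) = Φ(-1.582) + Φ(-3.071) = 0.0569 + 0.0011 = 0.0579.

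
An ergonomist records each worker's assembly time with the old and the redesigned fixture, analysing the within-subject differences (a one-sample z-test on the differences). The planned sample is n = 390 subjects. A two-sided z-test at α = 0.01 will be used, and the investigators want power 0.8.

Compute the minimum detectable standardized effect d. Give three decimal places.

d ≈ 0.173

Need Φ(δ − 2.576) = 0.8, so δ = 2.576 + 0.842 = 3.417.
(Lower-tail contribution to power is negligible for δ > 0.)
δ = d·√n ⇒ d = δ/√n = 3.417/√390 = 0.1730.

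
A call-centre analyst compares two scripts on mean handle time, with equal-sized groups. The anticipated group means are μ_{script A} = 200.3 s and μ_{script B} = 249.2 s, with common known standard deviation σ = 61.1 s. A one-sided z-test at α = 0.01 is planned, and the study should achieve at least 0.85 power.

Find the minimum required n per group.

n = 36 per group

Standardized effect: d = |μ_{script A} − μ_{script B}| / σ = |200.3 − 249.2| / 61.1 = 0.8003
For power 0.85 need Φ(δ − z_{0.01}) = 0.85, so δ = z_{0.01} + z_{0.15} = 2.326 + 1.036 = 3.363.
δ = d·√(n/2) ⇒ n = 2(δ/d)² = 2 × (3.363 / 0.8003)² = 35.31.
Rounding up, n = 36 per group.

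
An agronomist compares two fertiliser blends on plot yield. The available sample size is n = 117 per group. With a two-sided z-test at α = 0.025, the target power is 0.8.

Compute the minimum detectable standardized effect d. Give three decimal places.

Need Φ(δ − 2.241) = 0.8, so δ = 2.241 + 0.842 = 3.083.
(The second rejection-region term Φ(−δ − z_{α/2}) is negligible and dropped.)
δ = d·√(n/2) ⇒ d = δ/√(n/2) = 3.083/√(117/2) = 0.4031.

d ≈ 0.403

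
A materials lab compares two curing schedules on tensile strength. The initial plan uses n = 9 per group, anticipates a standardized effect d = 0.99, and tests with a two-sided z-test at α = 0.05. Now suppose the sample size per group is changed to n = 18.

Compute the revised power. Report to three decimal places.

With n = 18 per group: δ = d·√(n/2) = 0.99 × √(18/2) = 2.9700. Critical value z_{0.025} = 1.960.
Revised power = Φ(δ − 1.960) + Φ(−δ − 1.960) = Φ(1.010) + Φ(-4.930) = 0.8438 + 0.0000 = 0.8438.

Power ≈ 0.844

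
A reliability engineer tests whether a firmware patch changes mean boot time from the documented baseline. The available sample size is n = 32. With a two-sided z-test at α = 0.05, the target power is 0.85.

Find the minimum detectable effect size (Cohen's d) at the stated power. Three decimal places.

Need Φ(δ − 1.960) = 0.85, so δ = 1.960 + 1.036 = 2.996.
(Lower-tail contribution to power is negligible for δ > 0.)
δ = d·√n ⇒ d = δ/√n = 2.996/√32 = 0.5297.

d ≈ 0.530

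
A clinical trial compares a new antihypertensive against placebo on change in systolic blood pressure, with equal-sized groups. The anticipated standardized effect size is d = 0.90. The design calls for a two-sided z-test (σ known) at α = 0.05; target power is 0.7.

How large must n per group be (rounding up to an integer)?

For power 0.7 need Φ(δ − z_{0.025}) = 0.7, so δ = z_{0.025} + z_{0.30} = 1.960 + 0.524 = 2.484.
(The Φ(−δ − z_{α/2}) term is vanishingly small for δ > 0 and is dropped in the standard sample-size formula.)
δ = d·√(n/2) ⇒ n = 2(δ/d)² = 2 × (2.484 / 0.90)² = 15.24.
Rounding up, n = 16 per group.

n = 16 per group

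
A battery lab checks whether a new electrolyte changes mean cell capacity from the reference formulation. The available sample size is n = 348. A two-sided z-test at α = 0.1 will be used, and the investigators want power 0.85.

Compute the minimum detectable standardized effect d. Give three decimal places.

d ≈ 0.144

Required noncentrality: δ = z_{0.05} + z_{0.15} = 1.645 + 1.036 = 2.681.
(Lower-tail contribution to power is negligible for δ > 0.)
δ = d·√n ⇒ d = δ/√n = 2.681/√348 = 0.1437.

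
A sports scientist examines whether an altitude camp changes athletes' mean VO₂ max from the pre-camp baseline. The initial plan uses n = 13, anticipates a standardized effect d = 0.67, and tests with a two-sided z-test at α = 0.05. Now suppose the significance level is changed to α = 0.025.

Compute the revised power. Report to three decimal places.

δ = d·√n = 0.67 × √13 = 2.4157 (unchanged). New critical value: z_{0.0125} = 2.241.
Revised power = Φ(δ − 2.241) + Φ(−δ − 2.241) = Φ(0.174) + Φ(-4.657) = 0.5692 + 0.0000 = 0.5692.

Power ≈ 0.569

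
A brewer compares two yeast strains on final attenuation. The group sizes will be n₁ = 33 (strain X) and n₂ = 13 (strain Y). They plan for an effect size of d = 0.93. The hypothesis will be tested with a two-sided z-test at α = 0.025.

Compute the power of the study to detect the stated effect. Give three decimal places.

Power ≈ 0.725

Noncentrality parameter: λ = d / √(1/n₁ + 1/n₂) = 0.93 / √(1/33 + 1/13) = 2.8401
Critical value for a two-sided test at α = 0.025: z_{α/2} = 2.241.
Power = Φ(λ − 2.241) + Φ(−λ − 2.241) = Φ(0.599) + Φ(-5.081) = 0.7253 + 0.0000 = 0.7253.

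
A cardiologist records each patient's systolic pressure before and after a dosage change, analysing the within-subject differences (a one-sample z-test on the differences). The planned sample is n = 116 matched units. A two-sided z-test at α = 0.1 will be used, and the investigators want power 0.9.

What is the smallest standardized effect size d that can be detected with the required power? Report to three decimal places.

d ≈ 0.272

Required noncentrality: δ = z_{0.05} + z_{0.10} = 1.645 + 1.282 = 2.926.
(Lower-tail contribution to power is negligible for δ > 0.)
δ = d·√n ⇒ d = δ/√n = 2.926/√116 = 0.2717.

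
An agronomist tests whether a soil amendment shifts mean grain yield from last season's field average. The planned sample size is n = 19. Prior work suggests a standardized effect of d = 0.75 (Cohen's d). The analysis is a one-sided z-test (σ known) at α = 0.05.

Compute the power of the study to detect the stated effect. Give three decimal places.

Noncentrality parameter: δ = d·√n = 0.75 × √19 = 3.2692
One-sided α = 0.05 → critical value z_{0.05} = 1.645.
Power = Φ(δ − 1.645) = Φ(1.624) = 0.9478.

Power ≈ 0.948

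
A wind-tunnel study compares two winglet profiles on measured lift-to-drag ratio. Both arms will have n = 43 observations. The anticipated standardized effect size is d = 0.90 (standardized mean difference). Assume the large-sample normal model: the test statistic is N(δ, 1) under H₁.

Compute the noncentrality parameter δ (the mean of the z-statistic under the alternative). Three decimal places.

δ = d·√(n/2) = 0.90 × √(43/2) = 4.1731

δ ≈ 4.173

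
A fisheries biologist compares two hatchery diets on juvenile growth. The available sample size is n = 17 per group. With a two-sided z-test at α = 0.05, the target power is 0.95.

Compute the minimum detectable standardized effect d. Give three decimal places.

Need Φ(δ − 1.960) = 0.95, so δ = 1.960 + 1.645 = 3.605.
(Lower-tail contribution to power is negligible for δ > 0.)
δ = d·√(n/2) ⇒ d = δ/√(n/2) = 3.605/√(17/2) = 1.2364.

d ≈ 1.236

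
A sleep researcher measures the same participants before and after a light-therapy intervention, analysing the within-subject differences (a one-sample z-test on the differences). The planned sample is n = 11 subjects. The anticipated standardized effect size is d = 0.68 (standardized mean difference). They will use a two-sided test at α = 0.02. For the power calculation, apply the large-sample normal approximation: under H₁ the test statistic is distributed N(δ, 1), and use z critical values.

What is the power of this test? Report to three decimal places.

Noncentrality parameter: δ = d·√n = 0.68 × √11 = 2.2553
Two-sided α = 0.02 → critical value z_{0.01} = 2.326.
Power = Φ(δ − 2.326) + Φ(−δ − 2.326) = Φ(-0.071) + Φ(-4.582) = 0.4717 + 0.0000 = 0.4717.

Power ≈ 0.472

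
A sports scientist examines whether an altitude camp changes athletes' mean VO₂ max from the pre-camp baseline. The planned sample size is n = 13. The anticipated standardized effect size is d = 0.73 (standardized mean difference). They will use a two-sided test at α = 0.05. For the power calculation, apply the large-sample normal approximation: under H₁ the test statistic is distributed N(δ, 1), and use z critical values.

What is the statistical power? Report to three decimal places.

Noncentrality parameter: λ = d·√n = 0.73 × √13 = 2.6321
Critical value for a two-sided test at α = 0.05: z_{α/2} = 1.960.
Power = Φ(λ − 1.960) + Φ(−λ − 1.960) = Φ(0.672) + Φ(-4.592) = 0.7492 + 0.0000 = 0.7492.

Power ≈ 0.749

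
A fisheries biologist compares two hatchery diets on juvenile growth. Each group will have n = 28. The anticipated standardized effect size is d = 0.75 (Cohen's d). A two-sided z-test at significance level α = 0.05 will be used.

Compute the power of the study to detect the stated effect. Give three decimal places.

Noncentrality parameter: δ = d·√(n/2) = 0.75 × √(28/2) = 2.8062
Critical value for a two-sided test at α = 0.05: z_{α/2} = 1.960.
Power = Φ(δ − 1.960) + Φ(−δ − 1.960) = Φ(0.846) + Φ(-4.766) = 0.8013 + 0.0000 = 0.8013.

Power ≈ 0.801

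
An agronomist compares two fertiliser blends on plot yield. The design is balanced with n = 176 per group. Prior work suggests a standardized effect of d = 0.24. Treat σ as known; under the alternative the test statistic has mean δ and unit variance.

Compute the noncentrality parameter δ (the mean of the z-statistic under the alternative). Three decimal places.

δ = d·√(n/2) = 0.24 × √(176/2) = 2.2514

δ ≈ 2.251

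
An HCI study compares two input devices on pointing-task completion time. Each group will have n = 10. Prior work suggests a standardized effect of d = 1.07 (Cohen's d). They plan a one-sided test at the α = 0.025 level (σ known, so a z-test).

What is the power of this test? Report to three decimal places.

Power ≈ 0.667

Noncentrality parameter: δ = d·√(n/2) = 1.07 × √(10/2) = 2.3926
One-sided α = 0.025 → critical value z_{0.025} = 1.960.
Power = Φ(δ − 1.960) = Φ(0.433) = 0.6674.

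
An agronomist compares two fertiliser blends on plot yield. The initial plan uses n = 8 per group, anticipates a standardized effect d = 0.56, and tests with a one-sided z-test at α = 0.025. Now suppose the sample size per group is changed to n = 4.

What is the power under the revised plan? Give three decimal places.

With n = 4 per group: δ = d·√(n/2) = 0.56 × √(4/2) = 0.7920. Critical value z_{0.025} = 1.960.
Revised power = P(Z > 1.960 − δ) = Φ(-1.168) = 0.1214.

Power ≈ 0.121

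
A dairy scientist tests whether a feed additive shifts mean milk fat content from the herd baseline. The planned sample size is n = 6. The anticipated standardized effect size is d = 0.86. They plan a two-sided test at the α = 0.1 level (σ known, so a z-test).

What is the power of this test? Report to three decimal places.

Noncentrality parameter: δ = d·√n = 0.86 × √6 = 2.1066
Two-sided α = 0.1 → critical value z_{0.05} = 1.645.
Power = Φ(δ − 1.645) + Φ(−δ − 1.645) = Φ(0.462) + Φ(-3.751) = 0.6779 + 0.0001 = 0.6779.

Power ≈ 0.678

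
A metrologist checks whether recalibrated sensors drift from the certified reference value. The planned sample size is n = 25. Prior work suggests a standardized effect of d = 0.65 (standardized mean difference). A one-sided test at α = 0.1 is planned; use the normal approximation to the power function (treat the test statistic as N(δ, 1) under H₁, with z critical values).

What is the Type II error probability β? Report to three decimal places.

Noncentrality parameter: λ = d·√n = 0.65 × √25 = 3.2500
One-sided α = 0.1 → critical value z_{0.1} = 1.282.
Power = P(Z > 1.282 − λ) = Φ(1.968) = 0.9755.
Type II error: β = 1 − power = 1 − 0.9755 = 0.0245.

β ≈ 0.025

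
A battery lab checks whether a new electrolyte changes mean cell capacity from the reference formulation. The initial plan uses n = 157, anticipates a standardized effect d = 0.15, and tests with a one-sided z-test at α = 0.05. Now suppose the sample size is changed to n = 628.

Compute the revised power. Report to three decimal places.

With n = 628: δ = d·√n = 0.15 × √628 = 3.7590. Critical value z_{0.05} = 1.645.
Revised power = Φ(δ − 1.645) = Φ(2.114) = 0.9827.

Power ≈ 0.983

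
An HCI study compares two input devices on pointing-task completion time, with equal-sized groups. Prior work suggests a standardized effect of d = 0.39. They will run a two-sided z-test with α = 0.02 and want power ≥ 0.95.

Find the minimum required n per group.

Set Φ(δ − 2.326) = 0.95; then δ − 2.326 = Φ⁻¹(0.95) = 1.645, giving δ = 3.971.
(Ignoring the negligible lower-tail rejection probability gives the usual closed-form inversion.)
δ = d·√(n/2) ⇒ n = 2(δ/d)² = 2 × (3.971 / 0.39)² = 207.37.
Round up to the next whole unit.

n = 208 per group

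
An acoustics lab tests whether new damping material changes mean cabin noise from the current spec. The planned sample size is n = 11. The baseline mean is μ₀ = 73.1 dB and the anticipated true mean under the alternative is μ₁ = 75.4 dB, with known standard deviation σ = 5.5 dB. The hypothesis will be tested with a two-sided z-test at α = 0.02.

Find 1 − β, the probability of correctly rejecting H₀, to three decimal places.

Power ≈ 0.174

Standardized effect: d = |μ₁ − μ₀| / σ = |75.4 − 73.1| / 5.5 = 0.4182
Noncentrality parameter: δ = d·√n = 0.4182 × √11 = 1.3870
Critical value for a two-sided test at α = 0.02: z_{α/2} = 2.326.
Power = Φ(δ − 2.326) + Φ(−δ − 2.326) = Φ(-0.939) + Φ(-3.713) = 0.1738 + 0.0001 = 0.1739.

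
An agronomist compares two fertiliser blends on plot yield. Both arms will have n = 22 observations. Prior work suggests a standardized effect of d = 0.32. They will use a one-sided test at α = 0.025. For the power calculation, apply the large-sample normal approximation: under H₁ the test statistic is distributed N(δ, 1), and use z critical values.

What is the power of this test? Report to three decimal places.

Noncentrality parameter: δ = d·√(n/2) = 0.32 × √(22/2) = 1.0613
Critical value for a one-sided test at α = 0.025: z_α = 1.960.
Power = Φ(δ − 1.960) = Φ(-0.899) = 0.1844.

Power ≈ 0.184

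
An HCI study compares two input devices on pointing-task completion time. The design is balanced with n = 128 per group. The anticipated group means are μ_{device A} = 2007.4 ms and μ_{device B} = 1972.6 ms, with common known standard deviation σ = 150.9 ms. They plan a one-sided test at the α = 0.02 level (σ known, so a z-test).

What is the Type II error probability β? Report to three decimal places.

Standardized effect: d = |μ_{device A} − μ_{device B}| / σ = |2007.4 − 1972.6| / 150.9 = 0.2306
Noncentrality parameter: δ = d·√(n/2) = 0.2306 × √(128/2) = 1.8449
One-sided α = 0.02 → critical value z_{0.02} = 2.054.
Power = Φ(δ − 2.054) = Φ(-0.209) = 0.4173.
Type II error: β = 1 − power = 1 − 0.4173 = 0.5827.

β ≈ 0.583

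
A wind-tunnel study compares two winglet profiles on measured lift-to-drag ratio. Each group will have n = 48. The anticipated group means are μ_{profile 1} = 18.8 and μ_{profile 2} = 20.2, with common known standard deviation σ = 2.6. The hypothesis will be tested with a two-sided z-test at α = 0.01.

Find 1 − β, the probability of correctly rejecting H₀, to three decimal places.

Standardized effect: d = |μ_{profile 1} − μ_{profile 2}| / σ = |18.8 − 20.2| / 2.6 = 0.5385
Noncentrality parameter: δ = d·√(n/2) = 0.5385 × √(48/2) = 2.6379
Two-sided α = 0.01 → critical value z_{0.005} = 2.576.
Power = Φ(δ − 2.576) + Φ(−δ − 2.576) = Φ(0.062) + Φ(-5.214) = 0.5248 + 0.0000 = 0.5248.

Power ≈ 0.525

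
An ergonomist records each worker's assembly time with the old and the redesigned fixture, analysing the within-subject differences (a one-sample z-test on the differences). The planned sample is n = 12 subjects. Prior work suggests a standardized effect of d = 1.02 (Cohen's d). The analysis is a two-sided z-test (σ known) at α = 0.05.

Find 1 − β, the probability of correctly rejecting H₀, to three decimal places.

Noncentrality parameter: δ = d·√n = 1.02 × √12 = 3.5334
Two-sided α = 0.05 → critical value z_{0.025} = 1.960.
Power = Φ(δ − 1.960) + Φ(−δ − 1.960) = Φ(1.573) + Φ(-5.493) = 0.9422 + 0.0000 = 0.9422.

Power ≈ 0.942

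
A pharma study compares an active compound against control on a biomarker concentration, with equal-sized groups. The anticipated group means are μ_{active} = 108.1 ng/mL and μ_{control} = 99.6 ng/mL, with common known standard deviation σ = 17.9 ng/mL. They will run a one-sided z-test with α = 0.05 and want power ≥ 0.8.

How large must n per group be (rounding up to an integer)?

Standardized effect: d = |μ_{active} − μ_{control}| / σ = |108.1 − 99.6| / 17.9 = 0.4749
Set Φ(δ − 1.645) = 0.8; then δ − 1.645 = Φ⁻¹(0.8) = 0.842, giving δ = 2.486.
δ = d·√(n/2) ⇒ n = 2(δ/d)² = 2 × (2.486 / 0.4749)² = 54.84.
Round up to the next whole unit.

n = 55 per group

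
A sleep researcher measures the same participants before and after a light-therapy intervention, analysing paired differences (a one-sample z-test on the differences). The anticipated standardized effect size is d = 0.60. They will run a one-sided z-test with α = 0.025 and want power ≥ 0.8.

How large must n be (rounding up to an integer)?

For power 0.8 need Φ(δ − z_{0.025}) = 0.8, so δ = z_{0.025} + z_{0.20} = 1.960 + 0.842 = 2.802.
δ = d·√n ⇒ n = (δ/d)² = (2.802 / 0.60)² = 21.80.
Round up to the next whole unit.

n = 22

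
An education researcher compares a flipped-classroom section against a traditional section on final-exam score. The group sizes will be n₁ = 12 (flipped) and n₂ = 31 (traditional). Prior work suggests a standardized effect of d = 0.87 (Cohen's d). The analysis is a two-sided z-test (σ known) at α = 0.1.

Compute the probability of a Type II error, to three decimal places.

β ≈ 0.180

Noncentrality parameter: δ = d / √(1/n₁ + 1/n₂) = 0.87 / √(1/12 + 1/31) = 2.5589
Critical value for a two-sided test at α = 0.1: z_{α/2} = 1.645.
Power = Φ(δ − 1.645) + Φ(−δ − 1.645) = Φ(0.914) + Φ(-4.204) = 0.8197 + 0.0000 = 0.8197.
Type II error: β = 1 − power = 1 − 0.8197 = 0.1803.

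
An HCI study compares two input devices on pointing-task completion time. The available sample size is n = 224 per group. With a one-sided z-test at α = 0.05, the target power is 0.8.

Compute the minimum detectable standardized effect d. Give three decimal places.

Need Φ(δ − 1.645) = 0.8, so δ = 1.645 + 0.842 = 2.486.
δ = d·√(n/2) ⇒ d = δ/√(n/2) = 2.486/√(224/2) = 0.2349.

d ≈ 0.235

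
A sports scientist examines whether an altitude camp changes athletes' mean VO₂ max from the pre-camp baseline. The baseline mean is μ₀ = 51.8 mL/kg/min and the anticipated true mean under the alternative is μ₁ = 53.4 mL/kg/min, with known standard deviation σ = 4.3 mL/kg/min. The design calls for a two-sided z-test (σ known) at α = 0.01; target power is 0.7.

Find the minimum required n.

Standardized effect: d = |μ₁ − μ₀| / σ = |53.4 − 51.8| / 4.3 = 0.3721
Set Φ(δ − 2.576) = 0.7; then δ − 2.576 = Φ⁻¹(0.7) = 0.524, giving δ = 3.100.
(Ignoring the negligible lower-tail rejection probability gives the usual closed-form inversion.)
δ = d·√n ⇒ n = (δ/d)² = (3.100 / 0.3721)² = 69.42.
Rounding up, n = 70.

n = 70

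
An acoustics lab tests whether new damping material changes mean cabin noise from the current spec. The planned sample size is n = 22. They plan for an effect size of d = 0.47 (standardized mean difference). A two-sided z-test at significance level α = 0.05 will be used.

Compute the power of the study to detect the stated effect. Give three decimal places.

Noncentrality parameter: δ = d·√n = 0.47 × √22 = 2.2045
Critical value for a two-sided test at α = 0.05: z_{α/2} = 1.960.
Power = Φ(δ − 1.960) + Φ(−δ − 1.960) = Φ(0.245) + Φ(-4.164) = 0.5966 + 0.0000 = 0.5966.

Power ≈ 0.597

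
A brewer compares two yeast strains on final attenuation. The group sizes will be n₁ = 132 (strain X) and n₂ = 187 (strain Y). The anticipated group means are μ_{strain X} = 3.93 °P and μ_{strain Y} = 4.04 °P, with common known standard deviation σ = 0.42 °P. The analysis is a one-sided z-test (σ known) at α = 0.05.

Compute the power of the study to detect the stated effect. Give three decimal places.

Standardized effect: d = |μ_{strain X} − μ_{strain Y}| / σ = |3.93 − 4.04| / 0.42 = 0.2619
Noncentrality parameter: λ = d / √(1/n₁ + 1/n₂) = 0.2619 / √(1/132 + 1/187) = 2.3039
One-sided α = 0.05 → critical value z_{0.05} = 1.645.
Power = P(Z > 1.645 − λ) = Φ(0.659) = 0.7451.

Power ≈ 0.745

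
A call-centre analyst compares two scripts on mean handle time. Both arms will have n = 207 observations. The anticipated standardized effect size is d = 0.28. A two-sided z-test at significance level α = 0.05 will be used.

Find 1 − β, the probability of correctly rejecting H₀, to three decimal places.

Power ≈ 0.813

Noncentrality parameter: δ = d·√(n/2) = 0.28 × √(207/2) = 2.8486
Critical value for a two-sided test at α = 0.05: z_{α/2} = 1.960.
Power = Φ(δ − 1.960) + Φ(−δ − 1.960) = Φ(0.889) + Φ(-4.809) = 0.8129 + 0.0000 = 0.8129.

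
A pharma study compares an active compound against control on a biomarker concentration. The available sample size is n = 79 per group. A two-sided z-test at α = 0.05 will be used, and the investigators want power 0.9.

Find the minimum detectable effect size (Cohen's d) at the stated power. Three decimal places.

Required noncentrality: δ = z_{0.025} + z_{0.10} = 1.960 + 1.282 = 3.242.
(Lower-tail contribution to power is negligible for δ > 0.)
δ = d·√(n/2) ⇒ d = δ/√(n/2) = 3.242/√(79/2) = 0.5158.

d ≈ 0.516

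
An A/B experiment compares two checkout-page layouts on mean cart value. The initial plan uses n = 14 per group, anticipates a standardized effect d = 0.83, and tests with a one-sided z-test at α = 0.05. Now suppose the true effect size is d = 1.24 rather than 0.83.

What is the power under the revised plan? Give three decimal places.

Power ≈ 0.949

With d = 1.24: δ = d·√(n/2) = 1.24 × √(14/2) = 3.2807. Critical value z_{0.05} = 1.645.
Revised power = Φ(δ − 1.645) = Φ(1.636) = 0.9491.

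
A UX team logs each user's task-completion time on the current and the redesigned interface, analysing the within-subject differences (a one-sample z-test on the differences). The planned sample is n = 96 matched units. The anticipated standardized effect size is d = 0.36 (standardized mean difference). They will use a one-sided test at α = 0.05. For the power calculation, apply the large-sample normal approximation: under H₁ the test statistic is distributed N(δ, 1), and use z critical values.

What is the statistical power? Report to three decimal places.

Noncentrality parameter: δ = d·√n = 0.36 × √96 = 3.5273
One-sided α = 0.05 → critical value z_{0.05} = 1.645.
Power = Φ(δ − 1.645) = Φ(1.882) = 0.9701.

Power ≈ 0.970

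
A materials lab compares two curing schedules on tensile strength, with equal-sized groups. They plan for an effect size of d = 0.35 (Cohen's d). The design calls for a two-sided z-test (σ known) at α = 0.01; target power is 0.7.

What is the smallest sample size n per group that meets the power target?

n = 157 per group

For power 0.7 need Φ(δ − z_{0.005}) = 0.7, so δ = z_{0.005} + z_{0.30} = 2.576 + 0.524 = 3.100.
(For δ > 0 the lower-tail rejection region contributes negligibly to power, so the one-term inversion is standard.)
δ = d·√(n/2) ⇒ n = 2(δ/d)² = 2 × (3.100 / 0.35)² = 156.92.
Round up to the next whole unit.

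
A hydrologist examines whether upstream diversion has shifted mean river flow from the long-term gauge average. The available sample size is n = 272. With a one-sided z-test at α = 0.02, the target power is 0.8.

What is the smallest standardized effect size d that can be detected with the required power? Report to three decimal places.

Required noncentrality: δ = z_{0.02} + z_{0.20} = 2.054 + 0.842 = 2.895.
δ = d·√n ⇒ d = δ/√n = 2.895/√272 = 0.1756.

d ≈ 0.176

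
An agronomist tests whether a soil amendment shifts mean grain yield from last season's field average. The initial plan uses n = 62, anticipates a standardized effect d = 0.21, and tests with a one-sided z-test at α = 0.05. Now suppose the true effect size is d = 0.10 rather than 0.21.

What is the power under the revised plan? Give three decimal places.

Power ≈ 0.196

With d = 0.10: δ = d·√n = 0.10 × √62 = 0.7874. Critical value z_{0.05} = 1.645.
Revised power = P(Z > 1.645 − δ) = Φ(-0.857) = 0.1956.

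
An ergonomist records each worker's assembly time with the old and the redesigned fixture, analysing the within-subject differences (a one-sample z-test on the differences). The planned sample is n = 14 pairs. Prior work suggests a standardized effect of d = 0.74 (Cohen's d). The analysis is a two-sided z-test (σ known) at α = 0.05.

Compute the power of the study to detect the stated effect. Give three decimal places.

Noncentrality parameter: δ = d·√n = 0.74 × √14 = 2.7688
Two-sided α = 0.05 → critical value z_{0.025} = 1.960.
Power = Φ(δ − 1.960) + Φ(−δ − 1.960) = Φ(0.809) + Φ(-4.729) = 0.7907 + 0.0000 = 0.7907.

Power ≈ 0.791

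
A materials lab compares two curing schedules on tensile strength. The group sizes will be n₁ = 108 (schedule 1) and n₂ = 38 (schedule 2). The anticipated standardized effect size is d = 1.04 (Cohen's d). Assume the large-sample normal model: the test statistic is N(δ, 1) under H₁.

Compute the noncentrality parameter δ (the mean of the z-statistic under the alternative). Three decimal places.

δ ≈ 5.514

δ = d / √(1/n₁ + 1/n₂) = 1.04 / √(1/108 + 1/38) = 5.5139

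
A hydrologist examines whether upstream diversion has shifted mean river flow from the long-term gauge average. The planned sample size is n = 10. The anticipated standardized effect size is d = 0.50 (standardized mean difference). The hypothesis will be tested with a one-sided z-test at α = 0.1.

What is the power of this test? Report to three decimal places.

Power ≈ 0.618

Noncentrality parameter: δ = d·√n = 0.50 × √10 = 1.5811
One-sided α = 0.1 → critical value z_{0.1} = 1.282.
Power = P(Z > 1.282 − δ) = Φ(0.300) = 0.6178.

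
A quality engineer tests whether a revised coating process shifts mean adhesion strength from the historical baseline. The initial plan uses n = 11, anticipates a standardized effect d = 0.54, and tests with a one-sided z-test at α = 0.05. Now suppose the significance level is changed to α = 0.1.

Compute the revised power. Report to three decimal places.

δ = d·√n = 0.54 × √11 = 1.7910 (unchanged). New critical value: z_{0.1} = 1.282.
Revised power = P(Z > 1.282 − δ) = Φ(0.509) = 0.6948.

Power ≈ 0.695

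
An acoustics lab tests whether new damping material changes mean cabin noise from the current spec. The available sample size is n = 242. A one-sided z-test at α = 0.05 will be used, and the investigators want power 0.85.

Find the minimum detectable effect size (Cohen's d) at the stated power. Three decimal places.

Required noncentrality: δ = z_{0.05} + z_{0.15} = 1.645 + 1.036 = 2.681.
δ = d·√n ⇒ d = δ/√n = 2.681/√242 = 0.1724.

d ≈ 0.172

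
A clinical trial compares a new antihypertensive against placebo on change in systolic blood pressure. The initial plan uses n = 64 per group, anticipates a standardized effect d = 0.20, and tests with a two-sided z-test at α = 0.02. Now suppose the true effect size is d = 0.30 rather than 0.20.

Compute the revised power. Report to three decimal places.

With d = 0.30: δ = d·√(n/2) = 0.30 × √(64/2) = 1.6971. Critical value z_{0.01} = 2.326.
Revised power = Φ(δ − 2.326) + Φ(−δ − 2.326) = Φ(-0.629) + Φ(-4.023) = 0.2646 + 0.0000 = 0.2646.

Power ≈ 0.265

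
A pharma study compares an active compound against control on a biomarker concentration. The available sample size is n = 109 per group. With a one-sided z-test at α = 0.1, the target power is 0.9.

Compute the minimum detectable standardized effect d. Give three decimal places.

d ≈ 0.347

Need Φ(δ − 1.282) = 0.9, so δ = 1.282 + 1.282 = 2.563.
δ = d·√(n/2) ⇒ d = δ/√(n/2) = 2.563/√(109/2) = 0.3472.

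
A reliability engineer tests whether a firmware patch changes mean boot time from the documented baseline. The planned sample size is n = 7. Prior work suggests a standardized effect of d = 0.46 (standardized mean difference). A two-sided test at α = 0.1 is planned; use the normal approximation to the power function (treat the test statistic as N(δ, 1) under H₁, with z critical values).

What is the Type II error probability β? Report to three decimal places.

β ≈ 0.663

Noncentrality parameter: δ = d·√n = 0.46 × √7 = 1.2170
Two-sided α = 0.1 → critical value z_{0.05} = 1.645.
Power = Φ(δ − 1.645) + Φ(−δ − 1.645) = Φ(-0.428) + Φ(-2.862) = 0.3344 + 0.0021 = 0.3365.
Type II error: β = 1 − power = 1 − 0.3365 = 0.6635.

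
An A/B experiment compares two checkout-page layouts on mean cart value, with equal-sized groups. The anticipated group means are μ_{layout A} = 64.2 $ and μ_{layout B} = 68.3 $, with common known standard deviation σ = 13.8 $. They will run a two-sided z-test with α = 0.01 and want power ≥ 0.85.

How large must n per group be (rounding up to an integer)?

Standardized effect: d = |μ_{layout A} − μ_{layout B}| / σ = |64.2 − 68.3| / 13.8 = 0.2971
For power 0.85 need Φ(δ − z_{0.005}) = 0.85, so δ = z_{0.005} + z_{0.15} = 2.576 + 1.036 = 3.612.
(Ignoring the negligible lower-tail rejection probability gives the usual closed-form inversion.)
δ = d·√(n/2) ⇒ n = 2(δ/d)² = 2 × (3.612 / 0.2971)² = 295.65.
Rounding up, n = 296 per group.

n = 296 per group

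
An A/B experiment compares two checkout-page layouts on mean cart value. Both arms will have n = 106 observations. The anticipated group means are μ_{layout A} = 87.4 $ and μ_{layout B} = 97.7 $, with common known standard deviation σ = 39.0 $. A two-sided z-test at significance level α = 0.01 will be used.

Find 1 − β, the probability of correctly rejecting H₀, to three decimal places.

Power ≈ 0.257

Standardized effect: d = |μ_{layout A} − μ_{layout B}| / σ = |87.4 − 97.7| / 39.0 = 0.2641
Noncentrality parameter: δ = d·√(n/2) = 0.2641 × √(106/2) = 1.9227
Critical value for a two-sided test at α = 0.01: z_{α/2} = 2.576.
Power = Φ(δ − 2.576) + Φ(−δ − 2.576) = Φ(-0.653) + Φ(-4.499) = 0.2568 + 0.0000 = 0.2568.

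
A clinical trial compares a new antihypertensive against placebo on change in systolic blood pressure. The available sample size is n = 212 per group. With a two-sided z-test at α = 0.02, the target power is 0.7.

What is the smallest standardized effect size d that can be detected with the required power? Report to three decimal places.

d ≈ 0.277

Required noncentrality: δ = z_{0.01} + z_{0.30} = 2.326 + 0.524 = 2.851.
(The second rejection-region term Φ(−δ − z_{α/2}) is negligible and dropped.)
δ = d·√(n/2) ⇒ d = δ/√(n/2) = 2.851/√(212/2) = 0.2769.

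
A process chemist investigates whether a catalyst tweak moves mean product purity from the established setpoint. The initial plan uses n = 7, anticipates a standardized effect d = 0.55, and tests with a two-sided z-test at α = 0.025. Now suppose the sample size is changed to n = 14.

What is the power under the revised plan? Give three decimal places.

With n = 14: δ = d·√n = 0.55 × √14 = 2.0579. Critical value z_{0.0125} = 2.241.
Revised power = Φ(δ − 2.241) + Φ(−δ − 2.241) = Φ(-0.183) + Φ(-4.299) = 0.4272 + 0.0000 = 0.4272.

Power ≈ 0.427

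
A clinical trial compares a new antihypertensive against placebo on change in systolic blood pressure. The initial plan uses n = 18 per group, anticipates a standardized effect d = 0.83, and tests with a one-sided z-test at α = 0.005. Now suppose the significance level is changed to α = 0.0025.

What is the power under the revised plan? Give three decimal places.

Power ≈ 0.376

δ = d·√(n/2) = 0.83 × √(18/2) = 2.4900 (unchanged). New critical value: z_{0.0025} = 2.807.
Revised power = Φ(δ − 2.807) = Φ(-0.317) = 0.3756.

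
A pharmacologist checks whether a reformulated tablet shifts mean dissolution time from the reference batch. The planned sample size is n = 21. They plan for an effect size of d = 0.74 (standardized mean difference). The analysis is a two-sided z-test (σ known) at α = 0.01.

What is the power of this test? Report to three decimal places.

Power ≈ 0.793

Noncentrality parameter: δ = d·√n = 0.74 × √21 = 3.3911
Two-sided α = 0.01 → critical value z_{0.005} = 2.576.
Power = Φ(δ − 2.576) + Φ(−δ − 2.576) = Φ(0.815) + Φ(-5.967) = 0.7925 + 0.0000 = 0.7925.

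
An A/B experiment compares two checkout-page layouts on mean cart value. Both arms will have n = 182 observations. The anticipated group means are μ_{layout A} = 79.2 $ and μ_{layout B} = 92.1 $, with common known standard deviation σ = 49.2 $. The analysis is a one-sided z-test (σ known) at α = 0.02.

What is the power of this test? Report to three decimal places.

Power ≈ 0.673

Standardized effect: d = |μ_{layout A} − μ_{layout B}| / σ = |79.2 − 92.1| / 49.2 = 0.2622
Noncentrality parameter: δ = d·√(n/2) = 0.2622 × √(182/2) = 2.5012
Critical value for a one-sided test at α = 0.02: z_α = 2.054.
Power = Φ(δ − 2.054) = Φ(0.447) = 0.6727.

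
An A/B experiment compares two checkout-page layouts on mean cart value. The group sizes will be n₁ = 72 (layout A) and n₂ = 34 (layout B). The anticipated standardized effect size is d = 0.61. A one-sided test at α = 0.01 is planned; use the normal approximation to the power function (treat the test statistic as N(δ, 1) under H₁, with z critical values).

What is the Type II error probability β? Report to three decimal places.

β ≈ 0.273

Noncentrality parameter: δ = d / √(1/n₁ + 1/n₂) = 0.61 / √(1/72 + 1/34) = 2.9315
One-sided α = 0.01 → critical value z_{0.01} = 2.326.
Power = Φ(δ − 2.326) = Φ(0.605) = 0.7274.
Type II error: β = 1 − power = 1 − 0.7274 = 0.2726.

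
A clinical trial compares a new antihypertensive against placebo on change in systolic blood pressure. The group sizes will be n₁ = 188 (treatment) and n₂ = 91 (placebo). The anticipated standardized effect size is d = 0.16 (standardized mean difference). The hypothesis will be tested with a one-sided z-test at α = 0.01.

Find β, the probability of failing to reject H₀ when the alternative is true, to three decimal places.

β ≈ 0.858

Noncentrality parameter: δ = d / √(1/n₁ + 1/n₂) = 0.16 / √(1/188 + 1/91) = 1.2529
Critical value for a one-sided test at α = 0.01: z_α = 2.326.
Power = Φ(δ − 2.326) = Φ(-1.073) = 0.1415.
Type II error: β = 1 − power = 1 − 0.1415 = 0.8585.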